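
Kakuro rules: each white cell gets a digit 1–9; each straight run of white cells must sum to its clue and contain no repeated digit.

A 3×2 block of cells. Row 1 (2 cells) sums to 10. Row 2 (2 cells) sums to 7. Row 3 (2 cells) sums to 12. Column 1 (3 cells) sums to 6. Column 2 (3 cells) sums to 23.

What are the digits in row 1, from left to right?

6 in 3 cells must be {1,2,3}; 23 in 3 cells must be {6,8,9}.
The 7 across and the 23 down share only 6, so (2,2) = 6.
The 12 across and the 6 down share only 3, so (3,1) = 3.
(3,2) = 12 − 3 = 9 completes the 12 across.
(1,2) = 23 − 15 = 8 completes the 23 down.
(2,1) = 7 − 6 = 1 completes the 7 across.
(1,1) = 10 − 8 = 2 completes the 10 across.

2 8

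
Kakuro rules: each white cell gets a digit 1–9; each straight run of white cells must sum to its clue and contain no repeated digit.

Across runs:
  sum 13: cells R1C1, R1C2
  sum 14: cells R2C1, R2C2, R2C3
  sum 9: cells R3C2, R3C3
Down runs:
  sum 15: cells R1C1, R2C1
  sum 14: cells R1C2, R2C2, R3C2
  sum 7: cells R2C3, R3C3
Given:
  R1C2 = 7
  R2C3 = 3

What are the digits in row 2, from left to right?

R1C1 = 13 − 7 = 6 completes the 13 across.
R2C1 = 15 − 6 = 9 completes the 15 down.
R2C2 = 14 − 12 = 2 completes the 14 across.
R3C2 = 14 − 9 = 5 completes the 14 down.
R3C3 = 9 − 5 = 4 completes the 9 across.

9 2 3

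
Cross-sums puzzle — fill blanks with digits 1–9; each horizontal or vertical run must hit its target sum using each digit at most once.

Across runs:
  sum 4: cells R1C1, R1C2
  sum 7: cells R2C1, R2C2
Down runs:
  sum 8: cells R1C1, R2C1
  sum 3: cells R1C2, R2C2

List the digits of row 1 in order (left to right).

3 1

4 in 2 cells must be {1,3}; 3 in 2 cells must be {1,2}.
The 4 across and the 3 down share only 1, so R1C2 = 1.
R2C2 = 3 − 1 = 2 completes the 3 down.
R1C1 = 4 − 1 = 3 completes the 4 across.
R2C1 = 7 − 2 = 5 completes the 7 across.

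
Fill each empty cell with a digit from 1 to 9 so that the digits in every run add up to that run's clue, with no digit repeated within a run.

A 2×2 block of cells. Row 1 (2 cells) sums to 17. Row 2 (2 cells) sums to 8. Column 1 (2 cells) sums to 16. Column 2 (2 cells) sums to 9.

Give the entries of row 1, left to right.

17 in 2 cells must be {8,9}; 16 in 2 cells must be {7,9}.
The 17 across and the 16 down share only 9, so (1,1) = 9.
(1,2) = 17 − 9 = 8 completes the 17 across.
(2,1) = 16 − 9 = 7 completes the 16 down.
(2,2) = 8 − 7 = 1 completes the 8 across.

9, 8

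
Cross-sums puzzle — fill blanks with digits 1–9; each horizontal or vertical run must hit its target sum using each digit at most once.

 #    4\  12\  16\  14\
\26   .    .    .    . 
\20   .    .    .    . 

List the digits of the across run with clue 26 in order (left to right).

3 8 9 6

4 in 2 cells must be {1,3}; 16 in 2 cells must be {7,9}.
Only 3 fits R1C1 under both its across sum 26 and down sum 4.
Given what's placed, R1C3 must be 9 to fit the 26 across and 16 down.
R2C1 = 4 − 3 = 1 completes the 4 down.
R2C3 = 16 − 9 = 7 completes the 16 down.
R1C2 = 8: the only remaining digit allowed by both the 26 across and the 12 down.
R1C4 = 26 − 20 = 6 completes the 26 across.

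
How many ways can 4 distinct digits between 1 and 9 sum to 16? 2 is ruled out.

3

4 distinct digits from 1–9 sum between 10 and 30.
Dropping sets that contain 2.
Enumerating: {1,3,4,8}, {1,3,5,7}, {1,4,5,6}.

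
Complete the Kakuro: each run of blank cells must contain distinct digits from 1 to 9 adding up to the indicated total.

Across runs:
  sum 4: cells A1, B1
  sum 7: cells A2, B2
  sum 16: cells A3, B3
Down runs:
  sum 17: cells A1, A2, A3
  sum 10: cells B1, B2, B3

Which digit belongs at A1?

3

4 in 2 cells must be {1,3}; 16 in 2 cells must be {7,9}.
The 16 across and the 10 down share only 7, so B3 = 7.
Given what's placed, B1 must be 1 to fit the 4 across and 10 down.
B2 = 10 − 8 = 2 completes the 10 down.
A3 = 16 − 7 = 9 completes the 16 across.
A1 = 4 − 1 = 3 completes the 4 across.
A2 = 7 − 2 = 5 completes the 7 across.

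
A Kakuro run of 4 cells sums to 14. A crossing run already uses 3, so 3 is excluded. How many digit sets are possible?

2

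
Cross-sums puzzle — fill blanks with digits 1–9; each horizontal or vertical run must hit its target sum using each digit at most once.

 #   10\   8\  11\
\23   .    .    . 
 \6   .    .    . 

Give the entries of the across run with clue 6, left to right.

23 in 3 cells must be {6,8,9}; 6 in 3 cells must be {1,2,3}.
The 23 across and the 8 down share only 6, so R1C2 = 6.
R2C2 = 8 − 6 = 2 completes the 8 down.
Given what's placed, R2C3 must be 3 to fit the 6 across and 11 down.
R1C3 = 11 − 3 = 8 completes the 11 down.
R2C1 = 6 − 5 = 1 completes the 6 across.
R1C1 = 23 − 14 = 9 completes the 23 across.

1 2 3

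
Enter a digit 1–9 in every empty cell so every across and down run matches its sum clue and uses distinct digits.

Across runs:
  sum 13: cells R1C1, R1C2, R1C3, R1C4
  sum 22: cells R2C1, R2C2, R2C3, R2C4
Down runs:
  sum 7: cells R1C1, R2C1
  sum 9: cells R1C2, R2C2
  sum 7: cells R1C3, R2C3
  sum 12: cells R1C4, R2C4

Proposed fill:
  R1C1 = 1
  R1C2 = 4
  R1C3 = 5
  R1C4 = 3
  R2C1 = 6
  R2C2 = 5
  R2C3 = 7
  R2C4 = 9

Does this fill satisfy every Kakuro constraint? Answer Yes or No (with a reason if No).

No — the down run R1C3–R2C3 sums to 12, not 7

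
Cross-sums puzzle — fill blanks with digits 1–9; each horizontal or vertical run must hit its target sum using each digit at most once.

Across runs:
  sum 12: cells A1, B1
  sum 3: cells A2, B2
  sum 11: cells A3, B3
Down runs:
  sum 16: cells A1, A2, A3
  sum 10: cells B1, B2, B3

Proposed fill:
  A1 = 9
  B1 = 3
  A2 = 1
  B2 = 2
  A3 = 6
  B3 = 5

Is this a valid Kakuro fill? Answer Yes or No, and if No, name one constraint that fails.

Across: 9+3=12; 1+2=3; 6+5=11. Down: 9+1+6=16; 3+2+5=10. No digit repeats within any run.

Yes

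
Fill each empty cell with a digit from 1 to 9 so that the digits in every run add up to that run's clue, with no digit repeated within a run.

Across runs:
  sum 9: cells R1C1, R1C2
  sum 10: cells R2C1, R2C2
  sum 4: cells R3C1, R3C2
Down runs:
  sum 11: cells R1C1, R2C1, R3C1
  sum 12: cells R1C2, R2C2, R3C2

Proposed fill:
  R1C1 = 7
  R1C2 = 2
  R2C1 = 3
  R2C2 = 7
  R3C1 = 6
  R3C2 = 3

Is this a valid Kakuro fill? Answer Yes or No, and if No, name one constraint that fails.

No — the down run R1C1–R3C1 sums to 16, not 11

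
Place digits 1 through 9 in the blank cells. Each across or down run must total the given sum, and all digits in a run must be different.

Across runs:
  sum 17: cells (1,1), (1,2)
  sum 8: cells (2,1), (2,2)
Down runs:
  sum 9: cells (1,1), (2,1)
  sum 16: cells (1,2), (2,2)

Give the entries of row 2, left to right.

1 7

17 in 2 cells must be {8,9}; 16 in 2 cells must be {7,9}.
The 17 across and the 9 down share only 8, so (1,1) = 8.
(1,2) = 17 − 8 = 9 completes the 17 across.
(2,1) = 9 − 8 = 1 completes the 9 down.
(2,2) = 8 − 1 = 7 completes the 8 across.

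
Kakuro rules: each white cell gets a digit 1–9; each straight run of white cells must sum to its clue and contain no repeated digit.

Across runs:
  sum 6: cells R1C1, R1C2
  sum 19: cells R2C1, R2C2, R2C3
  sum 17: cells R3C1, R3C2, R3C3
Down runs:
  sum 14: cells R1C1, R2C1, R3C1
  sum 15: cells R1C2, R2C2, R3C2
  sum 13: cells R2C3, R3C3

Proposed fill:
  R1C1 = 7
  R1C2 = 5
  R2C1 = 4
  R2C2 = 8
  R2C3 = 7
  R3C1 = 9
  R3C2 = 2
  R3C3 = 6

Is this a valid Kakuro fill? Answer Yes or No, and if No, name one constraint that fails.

No — the across run R1C1–R1C2 sums to 12, not 6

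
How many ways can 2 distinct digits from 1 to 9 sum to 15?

2

2 distinct digits from 1–9 sum between 3 and 17.
Enumerating: {6,9}, {7,8}.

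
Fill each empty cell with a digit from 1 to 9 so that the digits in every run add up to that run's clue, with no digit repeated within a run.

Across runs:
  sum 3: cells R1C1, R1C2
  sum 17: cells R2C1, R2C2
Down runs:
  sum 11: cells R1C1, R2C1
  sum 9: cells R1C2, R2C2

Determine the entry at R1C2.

1

3 in 2 cells must be {1,2}; 17 in 2 cells must be {8,9}.
The 3 across and the 11 down share only 2, so R1C1 = 2.
R1C2 = 3 − 2 = 1 completes the 3 across.
R2C1 = 11 − 2 = 9 completes the 11 down.
R2C2 = 17 − 9 = 8 completes the 17 across.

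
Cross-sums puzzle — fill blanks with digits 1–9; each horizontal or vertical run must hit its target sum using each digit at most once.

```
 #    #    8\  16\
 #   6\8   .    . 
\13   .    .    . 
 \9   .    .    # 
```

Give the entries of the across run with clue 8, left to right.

1 7

16 in 2 cells must be {7,9}.
The 8 across and the 16 down share only 7, so R1C3 = 7.
R2C3 = 16 − 7 = 9 completes the 16 down.
R1C2 = 8 − 7 = 1 completes the 8 across.
R2C1 = 1: the only remaining digit allowed by both the 13 across and the 6 down.
R2C2 = 13 − 10 = 3 completes the 13 across.
R3C1 = 6 − 1 = 5 completes the 6 down.
R3C2 = 9 − 5 = 4 completes the 9 across.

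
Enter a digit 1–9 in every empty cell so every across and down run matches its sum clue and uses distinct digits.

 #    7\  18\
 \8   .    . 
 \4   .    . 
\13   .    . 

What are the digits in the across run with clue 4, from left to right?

4 in 2 cells must be {1,3}; 7 in 3 cells must be {1,2,4}.
The 4 across and the 7 down share only 1, so R2C1 = 1.
R2C2 = 4 − 1 = 3 completes the 4 across.
Given what's placed, R3C1 must be 4 to fit the 13 across and 7 down.
R3C2 = 13 − 4 = 9 completes the 13 across.
R1C1 = 7 − 5 = 2 completes the 7 down.
R1C2 = 8 − 2 = 6 completes the 8 across.

1 3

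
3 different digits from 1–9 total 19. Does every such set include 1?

Counterexample: {2,8,9} sums to 19 without using 1.

No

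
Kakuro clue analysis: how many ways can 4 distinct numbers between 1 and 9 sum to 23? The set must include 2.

4 distinct digits from 1–9 sum between 10 and 30.
Keeping only sets containing 2.
Enumerating: {2,4,8,9}, {2,5,7,9}, {2,6,7,8}.

3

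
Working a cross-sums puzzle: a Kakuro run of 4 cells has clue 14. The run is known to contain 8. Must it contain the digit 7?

The only way to make 14 from 4 distinct digits under that restriction is {1,2,3,8}, which does not contain 7.

No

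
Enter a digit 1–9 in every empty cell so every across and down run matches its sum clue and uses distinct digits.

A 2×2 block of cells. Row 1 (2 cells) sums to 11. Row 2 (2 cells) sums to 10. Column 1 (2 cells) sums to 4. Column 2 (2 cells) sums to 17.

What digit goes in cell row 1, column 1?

4 in 2 cells must be {1,3}; 17 in 2 cells must be {8,9}.
The 11 across and the 4 down share only 3, so (1,1) = 3.
(1,2) = 11 − 3 = 8 completes the 11 across.
(2,1) = 4 − 3 = 1 completes the 4 down.
(2,2) = 10 − 1 = 9 completes the 10 across.

3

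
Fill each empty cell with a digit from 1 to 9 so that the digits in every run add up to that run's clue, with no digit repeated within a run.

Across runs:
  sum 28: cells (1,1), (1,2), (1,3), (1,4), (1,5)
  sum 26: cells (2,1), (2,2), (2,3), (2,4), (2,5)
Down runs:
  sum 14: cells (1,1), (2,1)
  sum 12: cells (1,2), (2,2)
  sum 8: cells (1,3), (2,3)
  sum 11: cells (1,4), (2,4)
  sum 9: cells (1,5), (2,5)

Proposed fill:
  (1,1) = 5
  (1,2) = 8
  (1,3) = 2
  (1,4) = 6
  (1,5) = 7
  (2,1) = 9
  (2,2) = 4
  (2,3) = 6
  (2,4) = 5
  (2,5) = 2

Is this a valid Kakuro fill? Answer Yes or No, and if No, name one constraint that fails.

Across: 5+8+2+6+7=28; 9+4+6+5+2=26. Down: 5+9=14; 8+4=12; 2+6=8; 6+5=11; 7+2=9. No digit repeats within any run.

Yes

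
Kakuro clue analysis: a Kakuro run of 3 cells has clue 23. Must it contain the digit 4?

No

The only way to make 23 from 3 distinct digits is {6,8,9}, which does not contain 4.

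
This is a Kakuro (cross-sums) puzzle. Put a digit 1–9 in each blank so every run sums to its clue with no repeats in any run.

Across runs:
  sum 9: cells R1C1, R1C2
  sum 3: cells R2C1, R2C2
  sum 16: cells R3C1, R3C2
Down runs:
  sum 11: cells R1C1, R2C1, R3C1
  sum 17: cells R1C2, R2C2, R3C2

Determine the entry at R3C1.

3 in 2 cells must be {1,2}; 16 in 2 cells must be {7,9}.
The 16 across and the 11 down share only 7, so R3C1 = 7.
R3C2 = 16 − 7 = 9 completes the 16 across.
Given what's placed, R2C1 must be 1 to fit the 3 across and 11 down.
R2C2 = 3 − 1 = 2 completes the 3 across.
R1C1 = 11 − 8 = 3 completes the 11 down.
R1C2 = 9 − 3 = 6 completes the 9 across.

7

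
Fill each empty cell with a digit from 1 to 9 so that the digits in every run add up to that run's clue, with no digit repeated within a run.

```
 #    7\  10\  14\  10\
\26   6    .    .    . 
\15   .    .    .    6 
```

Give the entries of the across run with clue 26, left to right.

6 7 9 4

R1C4 = 10 − 6 = 4 completes the 10 down.
R2C1 = 7 − 6 = 1 completes the 7 down.
Given what's placed, R2C2 must be 3 to fit the 15 across and 10 down.
R2C3 = 15 − 10 = 5 completes the 15 across.
R1C2 = 10 − 3 = 7 completes the 10 down.
R1C3 = 26 − 17 = 9 completes the 26 across.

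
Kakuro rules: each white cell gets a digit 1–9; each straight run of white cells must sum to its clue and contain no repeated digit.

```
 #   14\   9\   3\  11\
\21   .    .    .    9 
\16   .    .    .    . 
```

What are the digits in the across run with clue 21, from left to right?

3 in 2 cells must be {1,2}.
R2C4 = 11 − 9 = 2 completes the 11 down.
R2C3 = 1: the only remaining digit allowed by both the 16 across and the 3 down.
R1C3 = 3 − 1 = 2 completes the 3 down.
R1C1 = 6: the only remaining digit allowed by both the 21 across and the 14 down.
R1C2 = 21 − 17 = 4 completes the 21 across.
R2C1 = 14 − 6 = 8 completes the 14 down.
R2C2 = 16 − 11 = 5 completes the 16 across.

6 4 2 9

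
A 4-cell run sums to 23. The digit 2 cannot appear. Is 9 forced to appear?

No

Counterexample: {3,5,7,8} sums to 23 under that restriction without using 9.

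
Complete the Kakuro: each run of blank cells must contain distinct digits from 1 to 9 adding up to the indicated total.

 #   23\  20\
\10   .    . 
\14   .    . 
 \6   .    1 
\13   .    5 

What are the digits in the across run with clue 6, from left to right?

5 1

R3C1 = 6 − 1 = 5 completes the 6 across.
R4C1 = 13 − 5 = 8 completes the 13 across.
Nothing is forced directly, so branch on R1C2, whose candidates are 6 or 8. If R1C2 = 8: then R1C1 would have to be in {2} for the 10 across but in {1,3,4,6,7,9} for the 23 down — contradiction. So R1C2 = 6.
R1C1 = 10 − 6 = 4 completes the 10 across.
R2C1 = 23 − 17 = 6 completes the 23 down.
R2C2 = 14 − 6 = 8 completes the 14 across.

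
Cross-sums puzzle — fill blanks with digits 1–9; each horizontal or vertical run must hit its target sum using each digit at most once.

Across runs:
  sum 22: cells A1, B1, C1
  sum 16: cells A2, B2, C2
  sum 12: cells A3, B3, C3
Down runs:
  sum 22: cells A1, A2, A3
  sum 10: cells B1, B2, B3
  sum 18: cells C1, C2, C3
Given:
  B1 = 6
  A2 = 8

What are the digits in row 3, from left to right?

Given what's placed, A1 must be 9 to fit the 22 across and 22 down.
C1 = 22 − 15 = 7 completes the 22 across.
A3 = 22 − 17 = 5 completes the 22 down.
No cell is forced outright now. B2 can only be 1 or 3 (the digits allowed by both its 16 across and its 10 down). If B2 = 1: then C2 would have to be in {7} for the 16 across but in {2,3,5,6,8,9} for the 18 down — contradiction. So B2 = 3.
C2 = 16 − 11 = 5 completes the 16 across.
B3 = 10 − 9 = 1 completes the 10 down.
C3 = 12 − 6 = 6 completes the 12 across.

5 1 6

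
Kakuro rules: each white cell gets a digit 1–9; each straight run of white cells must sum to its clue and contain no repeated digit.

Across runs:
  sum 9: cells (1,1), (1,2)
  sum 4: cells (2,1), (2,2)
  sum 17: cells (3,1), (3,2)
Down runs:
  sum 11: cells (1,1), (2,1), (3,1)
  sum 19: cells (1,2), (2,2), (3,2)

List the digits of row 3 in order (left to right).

4 in 2 cells must be {1,3}; 17 in 2 cells must be {8,9}.
The 4 across and the 19 down share only 3, so (2,2) = 3.
The 17 across and the 11 down share only 8, so (3,1) = 8.
(3,2) = 17 − 8 = 9 completes the 17 across.
(1,2) = 19 − 12 = 7 completes the 19 down.
(2,1) = 4 − 3 = 1 completes the 4 across.
(1,1) = 9 − 7 = 2 completes the 9 across.

8 9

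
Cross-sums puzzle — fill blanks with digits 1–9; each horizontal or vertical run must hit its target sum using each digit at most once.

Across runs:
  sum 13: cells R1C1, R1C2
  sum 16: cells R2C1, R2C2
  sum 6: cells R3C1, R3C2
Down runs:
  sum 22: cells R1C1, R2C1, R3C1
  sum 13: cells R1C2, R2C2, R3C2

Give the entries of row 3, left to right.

16 in 2 cells must be {7,9}.
The 6 across and the 22 down share only 5, so R3C1 = 5.
R3C2 = 6 − 5 = 1 completes the 6 across.
Given what's placed, R2C1 must be 9 to fit the 16 across and 22 down.
R2C2 = 16 − 9 = 7 completes the 16 across.
R1C1 = 22 − 14 = 8 completes the 22 down.
R1C2 = 13 − 8 = 5 completes the 13 across.

5 1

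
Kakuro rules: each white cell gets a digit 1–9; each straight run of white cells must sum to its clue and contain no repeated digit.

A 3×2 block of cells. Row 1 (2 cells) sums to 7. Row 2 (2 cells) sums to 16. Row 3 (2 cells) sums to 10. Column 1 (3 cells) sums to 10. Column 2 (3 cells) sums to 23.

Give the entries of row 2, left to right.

16 in 2 cells must be {7,9}; 23 in 3 cells must be {6,8,9}.
The 7 across and the 23 down share only 6, so (1,2) = 6.
The 16 across and the 10 down share only 7, so (2,1) = 7.
(2,2) = 16 − 7 = 9 completes the 16 across.
(3,2) = 23 − 15 = 8 completes the 23 down.
(1,1) = 7 − 6 = 1 completes the 7 across.
(3,1) = 10 − 8 = 2 completes the 10 across.

7 9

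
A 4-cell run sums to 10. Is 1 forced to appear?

Yes

The only way to make 10 from 4 distinct digits is {1,2,3,4}, which contains 1.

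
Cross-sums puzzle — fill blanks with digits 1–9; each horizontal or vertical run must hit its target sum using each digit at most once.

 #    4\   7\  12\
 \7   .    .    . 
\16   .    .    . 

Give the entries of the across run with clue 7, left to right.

7 in 3 cells must be {1,2,4}; 4 in 2 cells must be {1,3}.
The 7 across and the 4 down share only 1, so R1C1 = 1.
Given what's placed, R1C3 must be 4 to fit the 7 across and 12 down.
R2C1 = 4 − 1 = 3 completes the 4 down.
R2C3 = 12 − 4 = 8 completes the 12 down.
R1C2 = 7 − 5 = 2 completes the 7 across.
R2C2 = 16 − 11 = 5 completes the 16 across.

1, 2, 4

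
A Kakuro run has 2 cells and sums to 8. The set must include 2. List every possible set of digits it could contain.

{2,6}

2 distinct digits from 1–9 sum between 3 and 17.
Keeping only sets containing 2.
Only one set works: {2,6}.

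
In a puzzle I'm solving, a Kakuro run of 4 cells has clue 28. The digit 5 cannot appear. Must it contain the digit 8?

Yes

The only way to make 28 from 4 distinct digits under that restriction is {4,7,8,9}, which contains 8.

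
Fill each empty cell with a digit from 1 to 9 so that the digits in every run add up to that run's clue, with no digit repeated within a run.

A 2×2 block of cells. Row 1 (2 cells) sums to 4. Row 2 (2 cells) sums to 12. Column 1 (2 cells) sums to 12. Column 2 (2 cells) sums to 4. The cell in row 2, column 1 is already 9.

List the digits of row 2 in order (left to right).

4 in 2 cells must be {1,3}.
(1,1) = 12 − 9 = 3 completes the 12 down.
(1,2) = 4 − 3 = 1 completes the 4 across.
(2,2) = 12 − 9 = 3 completes the 12 across.

9, 3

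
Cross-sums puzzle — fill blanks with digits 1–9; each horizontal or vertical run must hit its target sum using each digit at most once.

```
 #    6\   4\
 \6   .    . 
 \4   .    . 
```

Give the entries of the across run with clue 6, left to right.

5 1

4 in 2 cells must be {1,3}.
The 6 across and the 4 down share only 1, so R1C2 = 1.
The 4 across and the 6 down share only 1, so R2C1 = 1.
R2C2 = 4 − 1 = 3 completes the 4 across.
R1C1 = 6 − 1 = 5 completes the 6 across.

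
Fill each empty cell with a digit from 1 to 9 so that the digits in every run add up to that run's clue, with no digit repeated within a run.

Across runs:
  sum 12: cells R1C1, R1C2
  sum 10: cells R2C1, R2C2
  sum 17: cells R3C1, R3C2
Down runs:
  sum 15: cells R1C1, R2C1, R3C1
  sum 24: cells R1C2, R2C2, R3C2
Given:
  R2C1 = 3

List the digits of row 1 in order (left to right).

4, 8

17 in 2 cells must be {8,9}; 24 in 3 cells must be {7,8,9}.
R2C2 = 10 − 3 = 7 completes the 10 across.
Given what's placed, R3C1 must be 8 to fit the 17 across and 15 down.
R3C2 = 17 − 8 = 9 completes the 17 across.
R1C1 = 15 − 11 = 4 completes the 15 down.
R1C2 = 12 − 4 = 8 completes the 12 across.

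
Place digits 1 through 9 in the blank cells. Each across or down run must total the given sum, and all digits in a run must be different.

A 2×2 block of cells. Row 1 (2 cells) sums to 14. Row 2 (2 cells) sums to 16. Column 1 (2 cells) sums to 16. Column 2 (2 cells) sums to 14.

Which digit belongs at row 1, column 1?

9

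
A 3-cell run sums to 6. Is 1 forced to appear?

Yes

The only way to make 6 from 3 distinct digits is {1,2,3}, which contains 1.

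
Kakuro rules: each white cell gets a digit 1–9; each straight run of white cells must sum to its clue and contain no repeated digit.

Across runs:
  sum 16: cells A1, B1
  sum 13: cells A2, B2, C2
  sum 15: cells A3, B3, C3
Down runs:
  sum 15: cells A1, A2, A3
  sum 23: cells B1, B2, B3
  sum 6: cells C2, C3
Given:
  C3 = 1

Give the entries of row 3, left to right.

16 in 2 cells must be {7,9}; 23 in 3 cells must be {6,8,9}.
Only 9 fits B1 under both its across sum 16 and down sum 23.
C2 = 6 − 1 = 5 completes the 6 down.
A1 = 16 − 9 = 7 completes the 16 across.
Given what's placed, B2 must be 6 to fit the 13 across and 23 down.
B3 = 23 − 15 = 8 completes the 23 down.
A2 = 13 − 11 = 2 completes the 13 across.
A3 = 15 − 9 = 6 completes the 15 across.

6 8 1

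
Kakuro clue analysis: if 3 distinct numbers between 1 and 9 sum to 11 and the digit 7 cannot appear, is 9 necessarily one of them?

No

Counterexample: {1,2,8} sums to 11 under that restriction without using 9.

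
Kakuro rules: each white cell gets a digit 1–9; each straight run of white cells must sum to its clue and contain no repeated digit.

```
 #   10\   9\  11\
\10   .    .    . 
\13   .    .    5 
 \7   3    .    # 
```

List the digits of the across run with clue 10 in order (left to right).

R1C3 = 11 − 5 = 6 completes the 11 down.
R3C2 = 7 − 3 = 4 completes the 7 across.
R1C1 = 1: the only remaining digit allowed by both the 10 across and the 10 down.
R1C2 = 10 − 7 = 3 completes the 10 across.
R2C1 = 10 − 4 = 6 completes the 10 down.
R2C2 = 13 − 11 = 2 completes the 13 across.

1 3 6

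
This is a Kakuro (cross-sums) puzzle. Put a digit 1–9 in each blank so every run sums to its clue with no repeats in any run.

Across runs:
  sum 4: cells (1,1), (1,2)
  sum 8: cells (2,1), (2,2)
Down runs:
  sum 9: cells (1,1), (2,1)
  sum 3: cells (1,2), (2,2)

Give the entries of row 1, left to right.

3, 1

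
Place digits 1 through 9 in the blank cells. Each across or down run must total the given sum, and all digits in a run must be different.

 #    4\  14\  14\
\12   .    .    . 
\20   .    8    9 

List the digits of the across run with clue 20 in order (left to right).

3 8 9

4 in 2 cells must be {1,3}.
R1C2 = 14 − 8 = 6 completes the 14 down.
R1C3 = 14 − 9 = 5 completes the 14 down.
R2C1 = 20 − 17 = 3 completes the 20 across.
R1C1 = 12 − 11 = 1 completes the 12 across.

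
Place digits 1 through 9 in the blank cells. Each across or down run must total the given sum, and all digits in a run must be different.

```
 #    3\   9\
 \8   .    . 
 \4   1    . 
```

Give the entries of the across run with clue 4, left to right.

1 3

4 in 2 cells must be {1,3}; 3 in 2 cells must be {1,2}.
R1C1 = 3 − 1 = 2 completes the 3 down.
R1C2 = 8 − 2 = 6 completes the 8 across.
R2C2 = 4 − 1 = 3 completes the 4 across.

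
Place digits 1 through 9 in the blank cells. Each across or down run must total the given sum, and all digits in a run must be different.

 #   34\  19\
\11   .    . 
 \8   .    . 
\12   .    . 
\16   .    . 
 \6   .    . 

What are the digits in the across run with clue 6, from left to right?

4 2

16 in 2 cells must be {7,9}; 34 in 5 cells must be {4,6,7,8,9}.
Only 4 fits R5C1 under both its across sum 6 and down sum 34.
R5C2 = 6 − 4 = 2 completes the 6 across.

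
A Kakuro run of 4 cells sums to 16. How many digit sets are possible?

8

4 distinct digits from 1–9 sum between 10 and 30.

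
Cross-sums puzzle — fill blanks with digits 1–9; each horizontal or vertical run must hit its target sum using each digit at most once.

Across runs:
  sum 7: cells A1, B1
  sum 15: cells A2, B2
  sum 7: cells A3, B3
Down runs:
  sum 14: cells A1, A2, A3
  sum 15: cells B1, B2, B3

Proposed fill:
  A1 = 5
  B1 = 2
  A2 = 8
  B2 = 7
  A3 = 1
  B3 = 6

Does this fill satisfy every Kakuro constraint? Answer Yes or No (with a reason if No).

Yes

Across: 5+2=7; 8+7=15; 1+6=7. Down: 5+8+1=14; 2+7+6=15. No digit repeats within any run.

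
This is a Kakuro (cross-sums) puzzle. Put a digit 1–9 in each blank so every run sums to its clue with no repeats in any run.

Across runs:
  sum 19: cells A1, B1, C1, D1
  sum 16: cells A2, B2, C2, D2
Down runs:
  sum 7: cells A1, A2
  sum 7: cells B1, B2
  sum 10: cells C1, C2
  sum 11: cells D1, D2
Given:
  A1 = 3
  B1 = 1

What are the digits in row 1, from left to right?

A2 = 7 − 3 = 4 completes the 7 down.
B2 = 7 − 1 = 6 completes the 7 down.
C2 = 1: the only remaining digit allowed by both the 16 across and the 10 down.
D2 = 16 − 11 = 5 completes the 16 across.
C1 = 10 − 1 = 9 completes the 10 down.
D1 = 19 − 13 = 6 completes the 19 across.

3 1 9 6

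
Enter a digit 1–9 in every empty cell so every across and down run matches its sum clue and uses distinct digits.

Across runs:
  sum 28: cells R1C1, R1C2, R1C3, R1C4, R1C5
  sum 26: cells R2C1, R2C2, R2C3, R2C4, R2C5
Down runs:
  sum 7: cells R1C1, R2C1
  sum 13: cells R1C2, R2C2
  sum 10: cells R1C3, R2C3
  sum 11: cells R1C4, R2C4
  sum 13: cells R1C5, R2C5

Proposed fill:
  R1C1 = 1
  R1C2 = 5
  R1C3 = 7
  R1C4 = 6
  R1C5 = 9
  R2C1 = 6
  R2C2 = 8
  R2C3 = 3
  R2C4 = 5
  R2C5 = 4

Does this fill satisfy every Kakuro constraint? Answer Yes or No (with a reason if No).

Across: 1+5+7+6+9=28; 6+8+3+5+4=26. Down: 1+6=7; 5+8=13; 7+3=10; 6+5=11; 9+4=13. No digit repeats within any run.

Yes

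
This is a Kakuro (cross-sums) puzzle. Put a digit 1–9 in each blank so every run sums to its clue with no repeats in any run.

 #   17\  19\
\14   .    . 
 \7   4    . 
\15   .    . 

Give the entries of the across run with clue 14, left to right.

5, 9

R2C2 = 7 − 4 = 3 completes the 7 across.
Given what's placed, R1C2 must be 9 to fit the 14 across and 19 down.
R3C2 = 19 − 12 = 7 completes the 19 down.
R1C1 = 14 − 9 = 5 completes the 14 across.
R3C1 = 15 − 7 = 8 completes the 15 across.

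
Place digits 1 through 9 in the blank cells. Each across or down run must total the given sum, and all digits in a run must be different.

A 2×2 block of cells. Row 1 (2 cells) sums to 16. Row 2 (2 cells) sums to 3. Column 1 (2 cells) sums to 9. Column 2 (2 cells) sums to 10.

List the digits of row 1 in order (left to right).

16 in 2 cells must be {7,9}; 3 in 2 cells must be {1,2}.
The 16 across and the 9 down share only 7, so (1,1) = 7.
(1,2) = 16 − 7 = 9 completes the 16 across.
(2,1) = 9 − 7 = 2 completes the 9 down.
(2,2) = 3 − 2 = 1 completes the 3 across.

7, 9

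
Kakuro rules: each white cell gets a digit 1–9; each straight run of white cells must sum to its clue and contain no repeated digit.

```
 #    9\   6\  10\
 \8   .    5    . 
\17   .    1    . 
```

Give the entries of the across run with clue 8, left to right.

2, 5, 1

Given what's placed, R2C1 must be 7 to fit the 17 across and 9 down.
R2C3 = 17 − 8 = 9 completes the 17 across.
R1C1 = 9 − 7 = 2 completes the 9 down.
R1C3 = 8 − 7 = 1 completes the 8 across.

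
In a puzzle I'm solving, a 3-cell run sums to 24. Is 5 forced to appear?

The only way to make 24 from 3 distinct digits is {7,8,9}, which does not contain 5.

No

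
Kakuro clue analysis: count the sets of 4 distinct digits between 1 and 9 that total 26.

5

4 distinct digits from 1–9 sum between 10 and 30.
Enumerating: {2,7,8,9}, {3,6,8,9}, {4,5,8,9}, {4,6,7,9}, {5,6,7,8}.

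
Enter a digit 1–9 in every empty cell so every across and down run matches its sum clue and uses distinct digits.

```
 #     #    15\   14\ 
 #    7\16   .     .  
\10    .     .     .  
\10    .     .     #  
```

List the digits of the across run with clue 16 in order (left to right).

7, 9

16 in 2 cells must be {7,9}.
The 16 across and the 14 down share only 9, so R1C3 = 9.
R2C3 = 14 − 9 = 5 completes the 14 down.
R1C2 = 16 − 9 = 7 completes the 16 across.
No cell is forced outright now. R2C2 can only be 2 or 3 (the digits allowed by both its 10 across and its 15 down). If R2C2 = 3: that forces R2C1 = 2, after which R3C1 would have to be in {1,2,3,4,6,7,8,9} for the 10 across but in {5} for the 7 down — contradiction. So R2C2 = 2.
R2C1 = 10 − 7 = 3 completes the 10 across.
R3C1 = 7 − 3 = 4 completes the 7 down.
R3C2 = 10 − 4 = 6 completes the 10 across.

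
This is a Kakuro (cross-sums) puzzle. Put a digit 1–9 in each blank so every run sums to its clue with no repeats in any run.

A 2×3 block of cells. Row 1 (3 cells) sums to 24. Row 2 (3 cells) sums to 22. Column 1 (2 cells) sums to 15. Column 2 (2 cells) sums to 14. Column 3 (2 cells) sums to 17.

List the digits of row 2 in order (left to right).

24 in 3 cells must be {7,8,9}; 17 in 2 cells must be {8,9}.
Nothing is forced directly, so branch on (1,2), whose candidates are 8 or 9. If (1,2) = 8: that forces (1,3) = 9, (2,2) = 6, after which (2,3) would have to be in {7,9} for the 22 across but in {8} for the 17 down — contradiction. So (1,2) = 9.
Given what's placed, (1,3) must be 8 to fit the 24 across and 17 down.
(2,2) = 14 − 9 = 5 completes the 14 down.
(2,3) = 17 − 8 = 9 completes the 17 down.
(1,1) = 24 − 17 = 7 completes the 24 across.
(2,1) = 22 − 14 = 8 completes the 22 across.

8 5 9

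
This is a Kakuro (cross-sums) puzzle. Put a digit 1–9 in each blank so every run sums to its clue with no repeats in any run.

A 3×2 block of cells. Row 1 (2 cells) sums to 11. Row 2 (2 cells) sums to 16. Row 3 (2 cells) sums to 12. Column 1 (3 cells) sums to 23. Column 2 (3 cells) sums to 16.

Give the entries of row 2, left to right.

9, 7

16 in 2 cells must be {7,9}; 23 in 3 cells must be {6,8,9}.
The 16 across and the 23 down share only 9, so (2,1) = 9.
(2,2) = 16 − 9 = 7 completes the 16 across.
Given what's placed, (3,1) must be 8 to fit the 12 across and 23 down.
(3,2) = 12 − 8 = 4 completes the 12 across.
(1,1) = 23 − 17 = 6 completes the 23 down.
(1,2) = 11 − 6 = 5 completes the 11 across.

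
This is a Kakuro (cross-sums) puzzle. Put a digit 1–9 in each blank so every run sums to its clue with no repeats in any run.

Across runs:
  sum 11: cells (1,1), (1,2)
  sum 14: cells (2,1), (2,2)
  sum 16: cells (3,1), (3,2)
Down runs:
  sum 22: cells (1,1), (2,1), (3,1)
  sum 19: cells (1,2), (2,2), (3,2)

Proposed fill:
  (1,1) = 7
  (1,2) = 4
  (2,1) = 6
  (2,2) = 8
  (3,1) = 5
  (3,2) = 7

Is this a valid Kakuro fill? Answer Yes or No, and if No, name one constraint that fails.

No — the down run (1,1)–(3,1) sums to 18, not 22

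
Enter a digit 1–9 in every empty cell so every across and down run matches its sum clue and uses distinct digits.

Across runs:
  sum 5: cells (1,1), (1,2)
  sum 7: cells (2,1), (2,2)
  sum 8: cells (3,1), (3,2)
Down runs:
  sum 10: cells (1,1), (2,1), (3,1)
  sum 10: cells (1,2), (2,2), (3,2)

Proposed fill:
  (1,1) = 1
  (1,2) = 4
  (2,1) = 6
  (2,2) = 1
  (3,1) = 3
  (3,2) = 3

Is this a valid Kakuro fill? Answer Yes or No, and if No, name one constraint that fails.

No — the down run (1,2)–(3,2) sums to 8, not 10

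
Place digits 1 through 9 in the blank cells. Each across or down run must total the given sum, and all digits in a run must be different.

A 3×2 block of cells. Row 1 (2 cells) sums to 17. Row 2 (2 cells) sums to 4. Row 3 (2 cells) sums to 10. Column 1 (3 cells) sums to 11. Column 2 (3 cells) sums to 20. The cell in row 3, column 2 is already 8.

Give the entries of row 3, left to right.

2 8

17 in 2 cells must be {8,9}; 4 in 2 cells must be {1,3}.
The 17 across and the 11 down share only 8, so (1,1) = 8.
(1,2) = 17 − 8 = 9 completes the 17 across.
(2,1) = 1: the only remaining digit allowed by both the 4 across and the 11 down.
(2,2) = 4 − 1 = 3 completes the 4 across.
(3,1) = 10 − 8 = 2 completes the 10 across.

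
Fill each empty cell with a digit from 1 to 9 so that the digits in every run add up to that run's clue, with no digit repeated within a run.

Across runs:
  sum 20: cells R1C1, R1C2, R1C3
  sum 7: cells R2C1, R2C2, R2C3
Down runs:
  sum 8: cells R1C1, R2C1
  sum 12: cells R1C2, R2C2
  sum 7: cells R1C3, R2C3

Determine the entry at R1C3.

5

7 in 3 cells must be {1,2,4}.
The 7 across and the 12 down share only 4, so R2C2 = 4.
R1C2 = 12 − 4 = 8 completes the 12 down.
Nothing is forced directly, so branch on R1C3, whose candidates are 3 or 5. If R1C3 = 3: then R1C1 would have to be in {9} for the 20 across but in {1,2,3,5,6,7} for the 8 down — contradiction. So R1C3 = 5.
R1C1 = 20 − 13 = 7 completes the 20 across.
R2C1 = 8 − 7 = 1 completes the 8 down.
R2C3 = 7 − 5 = 2 completes the 7 across.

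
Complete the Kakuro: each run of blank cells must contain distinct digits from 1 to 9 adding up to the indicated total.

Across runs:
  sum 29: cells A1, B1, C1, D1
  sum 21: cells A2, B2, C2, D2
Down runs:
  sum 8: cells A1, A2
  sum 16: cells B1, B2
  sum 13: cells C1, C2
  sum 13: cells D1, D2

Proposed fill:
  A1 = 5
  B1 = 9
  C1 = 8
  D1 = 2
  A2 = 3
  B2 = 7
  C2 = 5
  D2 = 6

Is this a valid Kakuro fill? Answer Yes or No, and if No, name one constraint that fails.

No — the across run A1–D1 sums to 24, not 29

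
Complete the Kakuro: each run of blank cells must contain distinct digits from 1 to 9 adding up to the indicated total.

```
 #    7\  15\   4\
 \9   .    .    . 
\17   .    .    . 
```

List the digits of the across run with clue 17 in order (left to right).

4 in 2 cells must be {1,3}.
The 9 across and the 15 down share only 6, so R1C2 = 6.
Given what's placed, R1C3 must be 1 to fit the 9 across and 4 down.
R2C2 = 15 − 6 = 9 completes the 15 down.
R2C3 = 4 − 1 = 3 completes the 4 down.
R1C1 = 9 − 7 = 2 completes the 9 across.
R2C1 = 17 − 12 = 5 completes the 17 across.

5 9 3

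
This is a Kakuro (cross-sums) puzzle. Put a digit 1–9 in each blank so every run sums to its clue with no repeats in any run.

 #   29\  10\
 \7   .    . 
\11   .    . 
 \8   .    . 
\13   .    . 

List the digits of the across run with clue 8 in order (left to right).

7 1

29 in 4 cells must be {5,7,8,9}; 10 in 4 cells must be {1,2,3,4}.
Only 5 fits R1C1 under both its across sum 7 and down sum 29.
R1C2 = 7 − 5 = 2 completes the 7 across.
Given what's placed, R3C1 must be 7 to fit the 8 across and 29 down.
R3C2 = 8 − 7 = 1 completes the 8 across.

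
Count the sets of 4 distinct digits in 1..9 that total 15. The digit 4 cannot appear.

3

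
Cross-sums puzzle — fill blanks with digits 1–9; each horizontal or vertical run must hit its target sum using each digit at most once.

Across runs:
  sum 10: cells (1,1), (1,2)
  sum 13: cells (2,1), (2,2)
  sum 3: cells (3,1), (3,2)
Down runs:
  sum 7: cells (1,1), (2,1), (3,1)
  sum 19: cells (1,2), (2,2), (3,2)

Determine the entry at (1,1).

2

3 in 2 cells must be {1,2}; 7 in 3 cells must be {1,2,4}.
The 13 across and the 7 down share only 4, so (2,1) = 4.
(2,2) = 13 − 4 = 9 completes the 13 across.
Given what's placed, (3,2) must be 2 to fit the 3 across and 19 down.
(1,2) = 19 − 11 = 8 completes the 19 down.
(3,1) = 3 − 2 = 1 completes the 3 across.
(1,1) = 10 − 8 = 2 completes the 10 across.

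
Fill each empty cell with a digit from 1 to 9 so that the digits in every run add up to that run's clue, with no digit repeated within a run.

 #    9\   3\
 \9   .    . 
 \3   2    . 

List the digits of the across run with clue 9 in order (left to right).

3 in 2 cells must be {1,2}.
R1C1 = 9 − 2 = 7 completes the 9 down.
R1C2 = 9 − 7 = 2 completes the 9 across.
R2C2 = 3 − 2 = 1 completes the 3 across.

7, 2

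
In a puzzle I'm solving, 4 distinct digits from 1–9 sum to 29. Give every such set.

{5,7,8,9}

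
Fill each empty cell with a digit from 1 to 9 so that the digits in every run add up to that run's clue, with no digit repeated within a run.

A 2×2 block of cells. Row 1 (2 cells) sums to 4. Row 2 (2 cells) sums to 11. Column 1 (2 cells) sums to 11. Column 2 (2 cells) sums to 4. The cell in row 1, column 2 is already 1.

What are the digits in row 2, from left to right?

8 3

4 in 2 cells must be {1,3}.
(1,1) = 4 − 1 = 3 completes the 4 across.
(2,1) = 11 − 3 = 8 completes the 11 down.
(2,2) = 11 − 8 = 3 completes the 11 across.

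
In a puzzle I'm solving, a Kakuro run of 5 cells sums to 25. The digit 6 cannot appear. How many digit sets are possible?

5 distinct digits from 1–9 sum between 15 and 35.
Dropping sets that contain 6.
Enumerating: {1,2,5,8,9}, {1,3,4,8,9}, {1,3,5,7,9}, {1,4,5,7,8}, {2,3,4,7,9}, {2,3,5,7,8}.

6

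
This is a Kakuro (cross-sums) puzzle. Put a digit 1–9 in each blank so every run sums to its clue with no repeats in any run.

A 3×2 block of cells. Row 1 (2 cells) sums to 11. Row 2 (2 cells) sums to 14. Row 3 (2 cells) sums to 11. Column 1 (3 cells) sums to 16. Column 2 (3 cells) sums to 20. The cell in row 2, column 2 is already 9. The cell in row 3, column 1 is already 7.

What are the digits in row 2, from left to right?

(2,1) = 14 − 9 = 5 completes the 14 across.
(3,2) = 11 − 7 = 4 completes the 11 across.
(1,1) = 16 − 12 = 4 completes the 16 down.
(1,2) = 11 − 4 = 7 completes the 11 across.

5 9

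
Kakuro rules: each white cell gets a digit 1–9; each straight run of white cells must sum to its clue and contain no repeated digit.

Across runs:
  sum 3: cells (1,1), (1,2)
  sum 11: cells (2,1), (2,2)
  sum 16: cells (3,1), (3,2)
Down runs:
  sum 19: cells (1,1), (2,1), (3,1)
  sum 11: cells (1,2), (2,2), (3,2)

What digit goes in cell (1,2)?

1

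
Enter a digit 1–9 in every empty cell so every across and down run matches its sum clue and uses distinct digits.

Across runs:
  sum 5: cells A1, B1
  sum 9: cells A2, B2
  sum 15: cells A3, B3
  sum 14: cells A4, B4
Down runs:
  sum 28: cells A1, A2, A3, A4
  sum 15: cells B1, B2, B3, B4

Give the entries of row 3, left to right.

Only 4 fits A1 under both its across sum 5 and down sum 28.
B1 = 5 − 4 = 1 completes the 5 across.
Nothing is forced directly, so branch on A2, whose candidates are 7 or 8. If A2 = 8: then B2 would have to be in {1} for the 9 across but in {2,3,4,5,6,7,8,9} for the 15 down — contradiction. So A2 = 7.
B2 = 9 − 7 = 2 completes the 9 across.
No cell is forced outright now. A3 can only be 8 or 9 (the digits allowed by both its 15 across and its 28 down). If A3 = 9: then B3 would have to be in {6} for the 15 across but in {3,4,5,7,8,9} for the 15 down — contradiction. So A3 = 8.
B3 = 15 − 8 = 7 completes the 15 across.
A4 = 28 − 19 = 9 completes the 28 down.
B4 = 14 − 9 = 5 completes the 14 across.

8, 7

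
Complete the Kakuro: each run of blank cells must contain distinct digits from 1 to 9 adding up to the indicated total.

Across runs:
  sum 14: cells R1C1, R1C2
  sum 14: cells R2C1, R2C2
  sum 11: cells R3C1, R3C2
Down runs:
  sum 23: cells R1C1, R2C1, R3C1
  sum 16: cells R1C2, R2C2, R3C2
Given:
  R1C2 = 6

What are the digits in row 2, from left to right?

6 8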